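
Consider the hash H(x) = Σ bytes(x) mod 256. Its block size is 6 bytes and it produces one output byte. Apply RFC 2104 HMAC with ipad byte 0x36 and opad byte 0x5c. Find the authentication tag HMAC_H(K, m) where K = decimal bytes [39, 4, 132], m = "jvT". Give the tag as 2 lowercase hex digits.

Key decimal bytes [39, 4, 132] = 27 04 84 is 3 bytes ≤ B = 6; zero-pad to 6 bytes: K' = 27 04 84 00 00 00.
K' ⊕ ipad = 11 32 b2 36 36 36.  K' ⊕ opad = 7b 58 d8 5c 5c 5c.
Inner input = (K'⊕ipad) ∥ m = 11 32 b2 36 36 36 ∥ 6a 76 54.
Inner hash: sum = 17+50+178+54+54+54+106+118+84 = 715; mod 256 = 203 → cb.
Outer input = (K'⊕opad) ∥ inner = 7b 58 d8 5c 5c 5c ∥ cb.
Outer hash (tag): sum = 123+88+216+92+92+92+203 = 906; mod 256 = 138 → 8a.

8a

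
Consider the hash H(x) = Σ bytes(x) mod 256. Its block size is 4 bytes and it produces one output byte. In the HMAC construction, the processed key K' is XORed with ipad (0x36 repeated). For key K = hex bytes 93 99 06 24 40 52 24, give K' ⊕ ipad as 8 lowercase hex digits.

Key hex bytes 93 99 06 24 40 52 24 is 7 bytes > B = 4, so hash it first: H(key) = 0c, then zero-pad to 4 bytes: K' = 0c 00 00 00.
XOR each byte with 0x36: 0c⊕36=3a, 00⊕36=36, 00⊕36=36, 00⊕36=36.

3a363636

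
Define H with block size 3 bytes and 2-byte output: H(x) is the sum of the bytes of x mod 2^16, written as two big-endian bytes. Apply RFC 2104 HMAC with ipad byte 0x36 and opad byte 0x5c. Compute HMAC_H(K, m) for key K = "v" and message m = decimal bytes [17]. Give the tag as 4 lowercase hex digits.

Key "v" = 76 is 1 byte ≤ B = 3; zero-pad to 3 bytes: K' = 76 00 00.
K' ⊕ ipad = 40 36 36.  K' ⊕ opad = 2a 5c 5c.
Inner input = (K'⊕ipad) ∥ m = 40 36 36 ∥ 11.
Inner hash: sum = 64+54+54+17 = 189 → 00 bd.
Outer input = (K'⊕opad) ∥ inner = 2a 5c 5c ∥ 00 bd.
Outer hash (tag): sum = 42+92+92+0+189 = 415 → 01 9f.

019f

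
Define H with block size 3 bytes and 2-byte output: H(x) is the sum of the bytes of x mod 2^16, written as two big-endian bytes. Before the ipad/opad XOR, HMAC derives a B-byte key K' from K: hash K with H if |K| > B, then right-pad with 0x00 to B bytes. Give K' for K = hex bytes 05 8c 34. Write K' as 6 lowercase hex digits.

Key hex bytes 05 8c 34 is exactly B = 3 bytes: K' = 05 8c 34.

058c34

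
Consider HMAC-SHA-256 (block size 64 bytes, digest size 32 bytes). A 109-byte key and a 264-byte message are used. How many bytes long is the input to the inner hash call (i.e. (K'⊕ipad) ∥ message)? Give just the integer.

Key is 109 > 64 bytes, so it is hashed to 32 bytes then zero-padded to 64: |K'| = 64.
Inner input = (K'⊕ipad) ∥ m → 64 + 264 = 328 bytes.

328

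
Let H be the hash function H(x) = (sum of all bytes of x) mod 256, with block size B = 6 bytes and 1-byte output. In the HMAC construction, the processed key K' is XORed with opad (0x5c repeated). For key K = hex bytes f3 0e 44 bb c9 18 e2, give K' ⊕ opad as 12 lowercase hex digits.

Key hex bytes f3 0e 44 bb c9 18 e2 is 7 bytes > B = 6, so hash it first: H(key) = c3, then zero-pad to 6 bytes: K' = c3 00 00 00 00 00.
XOR each byte with 0x5c: c3⊕5c=9f, 00⊕5c=5c, 00⊕5c=5c, 00⊕5c=5c, 00⊕5c=5c, 00⊕5c=5c.

9f5c5c5c5c5c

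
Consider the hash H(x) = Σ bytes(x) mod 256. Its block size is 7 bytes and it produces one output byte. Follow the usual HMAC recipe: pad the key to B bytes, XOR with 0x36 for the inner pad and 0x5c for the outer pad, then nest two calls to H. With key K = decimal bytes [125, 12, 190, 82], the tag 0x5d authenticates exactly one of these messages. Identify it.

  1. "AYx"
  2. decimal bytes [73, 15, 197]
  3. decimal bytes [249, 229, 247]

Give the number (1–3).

Key decimal bytes [125, 12, 190, 82] = 7d 0c be 52 is 4 bytes ≤ B = 7; zero-pad to 7 bytes: K' = 7d 0c be 52 00 00 00.
K' ⊕ ipad = 4b 3a 88 64 36 36 36; K' ⊕ opad = 21 50 e2 0e 5c 5c 5c.
m1: inner = H(4b 3a 88 64 36 36 36 41 59 78) = 25; tag = H(21 50 e2 0e 5c 5c 5c 25) = 9a
m2: inner = H(4b 3a 88 64 36 36 36 49 0f c5) = 30; tag = H(21 50 e2 0e 5c 5c 5c 30) = a5
m3: inner = H(4b 3a 88 64 36 36 36 f9 e5 f7) = e8; tag = H(21 50 e2 0e 5c 5c 5c e8) = 5d ← matches

3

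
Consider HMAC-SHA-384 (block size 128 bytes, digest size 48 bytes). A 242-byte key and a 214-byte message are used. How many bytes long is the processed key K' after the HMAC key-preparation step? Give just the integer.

Key is 242 > 128 bytes, so it is hashed to 48 bytes then zero-padded to 128: |K'| = 128.

128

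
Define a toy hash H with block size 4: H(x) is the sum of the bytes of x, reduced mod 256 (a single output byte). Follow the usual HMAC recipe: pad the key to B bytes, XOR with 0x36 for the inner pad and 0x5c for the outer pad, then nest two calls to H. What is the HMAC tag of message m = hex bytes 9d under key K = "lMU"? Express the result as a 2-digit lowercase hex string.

Key "lMU" = 6c 4d 55 is 3 bytes ≤ B = 4; zero-pad to 4 bytes: K' = 6c 4d 55 00.
K' ⊕ ipad = 5a 7b 63 36.  K' ⊕ opad = 30 11 09 5c.
Inner input = (K'⊕ipad) ∥ m = 5a 7b 63 36 ∥ 9d.
Inner hash: sum = 90+123+99+54+157 = 523; mod 256 = 11 → 0b.
Outer input = (K'⊕opad) ∥ inner = 30 11 09 5c ∥ 0b.
Outer hash (tag): sum = 48+17+9+92+11 = 177 → b1.

b1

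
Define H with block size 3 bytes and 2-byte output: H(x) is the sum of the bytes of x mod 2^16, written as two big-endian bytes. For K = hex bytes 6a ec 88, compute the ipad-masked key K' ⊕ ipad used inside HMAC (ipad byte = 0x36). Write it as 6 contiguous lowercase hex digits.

5cdabe

Key hex bytes 6a ec 88 is exactly B = 3 bytes: K' = 6a ec 88.
XOR each byte with 0x36: 6a⊕36=5c, ec⊕36=da, 88⊕36=be.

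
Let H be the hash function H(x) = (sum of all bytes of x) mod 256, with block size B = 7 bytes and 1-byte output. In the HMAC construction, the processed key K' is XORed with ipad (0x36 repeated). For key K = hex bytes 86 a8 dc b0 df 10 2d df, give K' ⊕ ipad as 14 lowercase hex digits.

83363636363636

Key hex bytes 86 a8 dc b0 df 10 2d df is 8 bytes > B = 7, so hash it first: H(key) = b5, then zero-pad to 7 bytes: K' = b5 00 00 00 00 00 00.
XOR each byte with 0x36: b5⊕36=83, 00⊕36=36, 00⊕36=36, 00⊕36=36, 00⊕36=36, 00⊕36=36, 00⊕36=36.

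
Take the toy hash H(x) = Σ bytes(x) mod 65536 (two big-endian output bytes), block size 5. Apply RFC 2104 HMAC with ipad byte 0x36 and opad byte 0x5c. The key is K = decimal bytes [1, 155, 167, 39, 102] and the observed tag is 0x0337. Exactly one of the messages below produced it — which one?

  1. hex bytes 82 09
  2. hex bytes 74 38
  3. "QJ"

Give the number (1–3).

1

Key decimal bytes [1, 155, 167, 39, 102] = 01 9b a7 27 66 is exactly B = 5 bytes: K' = 01 9b a7 27 66.
K' ⊕ ipad = 37 ad 91 11 50; K' ⊕ opad = 5d c7 fb 7b 3a.
m1: inner = H(37 ad 91 11 50 82 09) = 02 61; tag = H(5d c7 fb 7b 3a 02 61) = 0337 ← matches
m2: inner = H(37 ad 91 11 50 74 38) = 02 82; tag = H(5d c7 fb 7b 3a 02 82) = 0358
m3: inner = H(37 ad 91 11 50 51 4a) = 02 71; tag = H(5d c7 fb 7b 3a 02 71) = 0347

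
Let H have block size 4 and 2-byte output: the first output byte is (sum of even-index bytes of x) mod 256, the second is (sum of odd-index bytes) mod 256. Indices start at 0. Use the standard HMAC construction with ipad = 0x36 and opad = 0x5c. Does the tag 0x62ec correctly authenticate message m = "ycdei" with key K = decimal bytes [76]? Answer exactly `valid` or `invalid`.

Key decimal bytes [76] = 4c is 1 byte ≤ B = 4; zero-pad to 4 bytes: K' = 4c 00 00 00.
K' ⊕ ipad = 7a 36 36 36; K' ⊕ opad = 10 5c 5c 5c.
Inner hash: even-index sum = 502 mod 256 = 246; odd-index sum = 308 mod 256 = 52 → f6 34.
Outer hash (recomputed tag): even-index sum = 354 mod 256 = 98; odd-index sum = 236 mod 256 = 236 → 62 ec.
Recomputed tag = 62ec; claimed = 62ec → match.

valid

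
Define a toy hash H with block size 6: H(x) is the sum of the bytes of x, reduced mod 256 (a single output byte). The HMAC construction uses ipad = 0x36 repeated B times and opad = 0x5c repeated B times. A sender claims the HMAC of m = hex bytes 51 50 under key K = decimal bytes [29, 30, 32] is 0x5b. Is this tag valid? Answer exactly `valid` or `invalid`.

Key decimal bytes [29, 30, 32] = 1d 1e 20 is 3 bytes ≤ B = 6; zero-pad to 6 bytes: K' = 1d 1e 20 00 00 00.
K' ⊕ ipad = 2b 28 16 36 36 36; K' ⊕ opad = 41 42 7c 5c 5c 5c.
Inner hash: sum = 43+40+22+54+54+54+81+80 = 428; mod 256 = 172 → ac.
Outer hash (recomputed tag): sum = 65+66+124+92+92+92+172 = 703; mod 256 = 191 → bf.
Recomputed tag = bf; claimed = 5b → mismatch.

invalid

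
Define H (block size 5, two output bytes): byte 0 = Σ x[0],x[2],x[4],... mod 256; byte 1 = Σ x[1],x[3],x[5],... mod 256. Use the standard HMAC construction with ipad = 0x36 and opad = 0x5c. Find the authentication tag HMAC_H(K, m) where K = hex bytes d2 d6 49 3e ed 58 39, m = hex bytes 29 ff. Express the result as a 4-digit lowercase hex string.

8e6e

Key hex bytes d2 d6 49 3e ed 58 39 is 7 bytes > B = 5, so hash it first: H(key) = 41 6c, then zero-pad to 5 bytes: K' = 41 6c 00 00 00.
K' ⊕ ipad = 77 5a 36 36 36.  K' ⊕ opad = 1d 30 5c 5c 5c.
Inner input = (K'⊕ipad) ∥ m = 77 5a 36 36 36 ∥ 29 ff.
Inner hash: even-index sum = 482 mod 256 = 226; odd-index sum = 185 mod 256 = 185 → e2 b9.
Outer input = (K'⊕opad) ∥ inner = 1d 30 5c 5c 5c ∥ e2 b9.
Outer hash (tag): even-index sum = 398 mod 256 = 142; odd-index sum = 366 mod 256 = 110 → 8e 6e.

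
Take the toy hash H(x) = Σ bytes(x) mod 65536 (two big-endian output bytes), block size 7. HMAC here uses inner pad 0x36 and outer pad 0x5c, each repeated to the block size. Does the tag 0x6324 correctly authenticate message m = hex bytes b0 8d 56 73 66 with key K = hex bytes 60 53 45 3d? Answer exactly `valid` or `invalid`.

invalid

Key hex bytes 60 53 45 3d is 4 bytes ≤ B = 7; zero-pad to 7 bytes: K' = 60 53 45 3d 00 00 00.
K' ⊕ ipad = 56 65 73 0b 36 36 36; K' ⊕ opad = 3c 0f 19 61 5c 5c 5c.
Inner hash: sum = 86+101+115+11+54+54+54+176+141+86+115+102 = 1095 → 04 47.
Outer hash (recomputed tag): sum = 60+15+25+97+92+92+92+4+71 = 548 → 02 24.
Recomputed tag = 0224; claimed = 6324 → mismatch.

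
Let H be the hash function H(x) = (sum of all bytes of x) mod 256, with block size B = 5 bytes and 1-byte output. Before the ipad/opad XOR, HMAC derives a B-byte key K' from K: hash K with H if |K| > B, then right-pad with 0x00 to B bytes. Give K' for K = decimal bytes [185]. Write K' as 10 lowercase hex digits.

b900000000

Key decimal bytes [185] = b9 is 1 byte ≤ B = 5; zero-pad to 5 bytes: K' = b9 00 00 00 00.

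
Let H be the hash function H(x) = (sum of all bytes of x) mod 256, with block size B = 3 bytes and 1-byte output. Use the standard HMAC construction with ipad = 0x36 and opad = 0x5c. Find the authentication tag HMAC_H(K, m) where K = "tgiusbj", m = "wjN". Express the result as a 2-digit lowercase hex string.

c5

Key "tgiusbj" = 74 67 69 75 73 62 6a is 7 bytes > B = 3, so hash it first: H(key) = f8, then zero-pad to 3 bytes: K' = f8 00 00.
K' ⊕ ipad = ce 36 36.  K' ⊕ opad = a4 5c 5c.
Inner input = (K'⊕ipad) ∥ m = ce 36 36 ∥ 77 6a 4e.
Inner hash: sum = 206+54+54+119+106+78 = 617; mod 256 = 105 → 69.
Outer input = (K'⊕opad) ∥ inner = a4 5c 5c ∥ 69.
Outer hash (tag): sum = 164+92+92+105 = 453; mod 256 = 197 → c5.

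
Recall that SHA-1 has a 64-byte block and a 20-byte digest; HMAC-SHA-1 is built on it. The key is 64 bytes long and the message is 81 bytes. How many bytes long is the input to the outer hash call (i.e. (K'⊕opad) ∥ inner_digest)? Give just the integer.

84

Key is 64 ≤ 64 bytes, zero-padded: |K'| = 64.
Outer input = (K'⊕opad) ∥ H(inner) → 64 + 20 = 84 bytes.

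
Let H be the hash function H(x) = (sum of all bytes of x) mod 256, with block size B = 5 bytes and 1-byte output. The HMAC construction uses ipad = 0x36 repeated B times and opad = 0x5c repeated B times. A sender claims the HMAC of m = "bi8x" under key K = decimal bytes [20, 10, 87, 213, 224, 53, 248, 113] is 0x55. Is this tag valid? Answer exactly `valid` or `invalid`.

Key decimal bytes [20, 10, 87, 213, 224, 53, 248, 113] = 14 0a 57 d5 e0 35 f8 71 is 8 bytes > B = 5, so hash it first: H(key) = c8, then zero-pad to 5 bytes: K' = c8 00 00 00 00.
K' ⊕ ipad = fe 36 36 36 36; K' ⊕ opad = 94 5c 5c 5c 5c.
Inner hash: sum = 254+54+54+54+54+98+105+56+120 = 849; mod 256 = 81 → 51.
Outer hash (recomputed tag): sum = 148+92+92+92+92+81 = 597; mod 256 = 85 → 55.
Recomputed tag = 55; claimed = 55 → match.

valid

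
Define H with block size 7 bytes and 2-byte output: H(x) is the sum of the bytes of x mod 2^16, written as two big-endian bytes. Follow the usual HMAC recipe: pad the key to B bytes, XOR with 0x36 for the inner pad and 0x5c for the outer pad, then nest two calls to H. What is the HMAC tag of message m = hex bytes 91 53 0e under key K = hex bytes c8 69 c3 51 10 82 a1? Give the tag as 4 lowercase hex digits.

Key hex bytes c8 69 c3 51 10 82 a1 is exactly B = 7 bytes: K' = c8 69 c3 51 10 82 a1.
K' ⊕ ipad = fe 5f f5 67 26 b4 97.  K' ⊕ opad = 94 35 9f 0d 4c de fd.
Inner input = (K'⊕ipad) ∥ m = fe 5f f5 67 26 b4 97 ∥ 91 53 0e.
Inner hash: sum = 254+95+245+103+38+180+151+145+83+14 = 1308 → 05 1c.
Outer input = (K'⊕opad) ∥ inner = 94 35 9f 0d 4c de fd ∥ 05 1c.
Outer hash (tag): sum = 148+53+159+13+76+222+253+5+28 = 957 → 03 bd.

03bd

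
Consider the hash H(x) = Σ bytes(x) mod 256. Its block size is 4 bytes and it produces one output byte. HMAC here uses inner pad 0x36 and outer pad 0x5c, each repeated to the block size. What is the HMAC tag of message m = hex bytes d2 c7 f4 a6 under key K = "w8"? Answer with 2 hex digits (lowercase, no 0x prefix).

Key "w8" = 77 38 is 2 bytes ≤ B = 4; zero-pad to 4 bytes: K' = 77 38 00 00.
K' ⊕ ipad = 41 0e 36 36.  K' ⊕ opad = 2b 64 5c 5c.
Inner input = (K'⊕ipad) ∥ m = 41 0e 36 36 ∥ d2 c7 f4 a6.
Inner hash: sum = 65+14+54+54+210+199+244+166 = 1006; mod 256 = 238 → ee.
Outer input = (K'⊕opad) ∥ inner = 2b 64 5c 5c ∥ ee.
Outer hash (tag): sum = 43+100+92+92+238 = 565; mod 256 = 53 → 35.

35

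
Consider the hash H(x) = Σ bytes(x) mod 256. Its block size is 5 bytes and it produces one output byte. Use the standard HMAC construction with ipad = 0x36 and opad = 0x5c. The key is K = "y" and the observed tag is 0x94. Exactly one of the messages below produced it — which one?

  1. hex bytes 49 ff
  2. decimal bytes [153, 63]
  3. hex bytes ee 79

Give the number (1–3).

Key "y" = 79 is 1 byte ≤ B = 5; zero-pad to 5 bytes: K' = 79 00 00 00 00.
K' ⊕ ipad = 4f 36 36 36 36; K' ⊕ opad = 25 5c 5c 5c 5c.
m1: inner = H(4f 36 36 36 36 49 ff) = 6f; tag = H(25 5c 5c 5c 5c 6f) = 04
m2: inner = H(4f 36 36 36 36 99 3f) = ff; tag = H(25 5c 5c 5c 5c ff) = 94 ← matches
m3: inner = H(4f 36 36 36 36 ee 79) = 8e; tag = H(25 5c 5c 5c 5c 8e) = 23

2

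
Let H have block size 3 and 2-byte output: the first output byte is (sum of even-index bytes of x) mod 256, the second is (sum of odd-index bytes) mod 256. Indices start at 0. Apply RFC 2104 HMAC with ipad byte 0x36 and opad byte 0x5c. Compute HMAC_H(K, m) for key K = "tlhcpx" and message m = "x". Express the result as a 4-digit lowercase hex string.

Key "tlhcpx" = 74 6c 68 63 70 78 is 6 bytes > B = 3, so hash it first: H(key) = 4c 47, then zero-pad to 3 bytes: K' = 4c 47 00.
K' ⊕ ipad = 7a 71 36.  K' ⊕ opad = 10 1b 5c.
Inner input = (K'⊕ipad) ∥ m = 7a 71 36 ∥ 78.
Inner hash: even-index sum = 176 mod 256 = 176; odd-index sum = 233 mod 256 = 233 → b0 e9.
Outer input = (K'⊕opad) ∥ inner = 10 1b 5c ∥ b0 e9.
Outer hash (tag): even-index sum = 341 mod 256 = 85; odd-index sum = 203 mod 256 = 203 → 55 cb.

55cb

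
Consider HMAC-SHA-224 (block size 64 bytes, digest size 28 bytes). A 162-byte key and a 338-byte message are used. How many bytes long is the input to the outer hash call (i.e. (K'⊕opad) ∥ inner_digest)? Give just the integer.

Key is 162 > 64 bytes, so it is hashed to 28 bytes then zero-padded to 64: |K'| = 64.
Outer input = (K'⊕opad) ∥ H(inner) → 64 + 28 = 92 bytes.

92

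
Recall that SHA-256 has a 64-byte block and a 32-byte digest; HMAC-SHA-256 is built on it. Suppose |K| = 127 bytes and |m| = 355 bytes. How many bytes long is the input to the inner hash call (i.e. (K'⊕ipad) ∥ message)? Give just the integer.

Key is 127 > 64 bytes, so it is hashed to 32 bytes then zero-padded to 64: |K'| = 64.
Inner input = (K'⊕ipad) ∥ m → 64 + 355 = 419 bytes.

419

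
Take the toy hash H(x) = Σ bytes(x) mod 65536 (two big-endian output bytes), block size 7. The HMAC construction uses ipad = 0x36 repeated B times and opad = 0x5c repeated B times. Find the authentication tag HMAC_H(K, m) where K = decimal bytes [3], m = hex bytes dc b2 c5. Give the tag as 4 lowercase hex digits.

Key decimal bytes [3] = 03 is 1 byte ≤ B = 7; zero-pad to 7 bytes: K' = 03 00 00 00 00 00 00.
K' ⊕ ipad = 35 36 36 36 36 36 36.  K' ⊕ opad = 5f 5c 5c 5c 5c 5c 5c.
Inner input = (K'⊕ipad) ∥ m = 35 36 36 36 36 36 36 ∥ dc b2 c5.
Inner hash: sum = 53+54+54+54+54+54+54+220+178+197 = 972 → 03 cc.
Outer input = (K'⊕opad) ∥ inner = 5f 5c 5c 5c 5c 5c 5c ∥ 03 cc.
Outer hash (tag): sum = 95+92+92+92+92+92+92+3+204 = 854 → 03 56.

0356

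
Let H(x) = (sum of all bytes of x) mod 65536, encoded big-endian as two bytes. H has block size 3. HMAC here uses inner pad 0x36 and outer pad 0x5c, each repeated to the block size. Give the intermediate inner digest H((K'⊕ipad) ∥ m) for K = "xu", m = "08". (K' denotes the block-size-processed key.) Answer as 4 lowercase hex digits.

Key "xu" = 78 75 is 2 bytes ≤ B = 3; zero-pad to 3 bytes: K' = 78 75 00.
K' ⊕ ipad = 4e 43 36.
Inner input = 4e 43 36 ∥ 30 38.
Inner hash: sum = 78+67+54+48+56 = 303 → 01 2f.

012f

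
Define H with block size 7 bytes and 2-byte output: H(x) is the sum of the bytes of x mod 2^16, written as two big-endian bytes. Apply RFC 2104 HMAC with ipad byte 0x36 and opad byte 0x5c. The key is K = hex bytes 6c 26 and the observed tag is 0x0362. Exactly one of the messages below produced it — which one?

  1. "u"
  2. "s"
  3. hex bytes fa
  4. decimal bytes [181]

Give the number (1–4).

2

Key hex bytes 6c 26 is 2 bytes ≤ B = 7; zero-pad to 7 bytes: K' = 6c 26 00 00 00 00 00.
K' ⊕ ipad = 5a 10 36 36 36 36 36; K' ⊕ opad = 30 7a 5c 5c 5c 5c 5c.
m1: inner = H(5a 10 36 36 36 36 36 75) = 01 ed; tag = H(30 7a 5c 5c 5c 5c 5c 01 ed) = 0364
m2: inner = H(5a 10 36 36 36 36 36 73) = 01 eb; tag = H(30 7a 5c 5c 5c 5c 5c 01 eb) = 0362 ← matches
m3: inner = H(5a 10 36 36 36 36 36 fa) = 02 72; tag = H(30 7a 5c 5c 5c 5c 5c 02 72) = 02ea
m4: inner = H(5a 10 36 36 36 36 36 b5) = 02 2d; tag = H(30 7a 5c 5c 5c 5c 5c 02 2d) = 02a5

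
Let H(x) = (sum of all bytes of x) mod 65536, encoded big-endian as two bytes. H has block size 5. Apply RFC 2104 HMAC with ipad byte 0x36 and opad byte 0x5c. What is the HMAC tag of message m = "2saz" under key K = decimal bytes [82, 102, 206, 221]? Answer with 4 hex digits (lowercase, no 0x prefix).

0208

Key decimal bytes [82, 102, 206, 221] = 52 66 ce dd is 4 bytes ≤ B = 5; zero-pad to 5 bytes: K' = 52 66 ce dd 00.
K' ⊕ ipad = 64 50 f8 eb 36.  K' ⊕ opad = 0e 3a 92 81 5c.
Inner input = (K'⊕ipad) ∥ m = 64 50 f8 eb 36 ∥ 32 73 61 7a.
Inner hash: sum = 100+80+248+235+54+50+115+97+122 = 1101 → 04 4d.
Outer input = (K'⊕opad) ∥ inner = 0e 3a 92 81 5c ∥ 04 4d.
Outer hash (tag): sum = 14+58+146+129+92+4+77 = 520 → 02 08.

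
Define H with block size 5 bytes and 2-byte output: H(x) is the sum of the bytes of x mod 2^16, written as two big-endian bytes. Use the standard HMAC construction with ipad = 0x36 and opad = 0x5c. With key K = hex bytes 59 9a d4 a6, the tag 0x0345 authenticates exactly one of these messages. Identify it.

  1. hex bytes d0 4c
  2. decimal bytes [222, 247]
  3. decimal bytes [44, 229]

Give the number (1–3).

2

Key hex bytes 59 9a d4 a6 is 4 bytes ≤ B = 5; zero-pad to 5 bytes: K' = 59 9a d4 a6 00.
K' ⊕ ipad = 6f ac e2 90 36; K' ⊕ opad = 05 c6 88 fa 5c.
m1: inner = H(6f ac e2 90 36 d0 4c) = 03 df; tag = H(05 c6 88 fa 5c 03 df) = 038b
m2: inner = H(6f ac e2 90 36 de f7) = 04 98; tag = H(05 c6 88 fa 5c 04 98) = 0345 ← matches
m3: inner = H(6f ac e2 90 36 2c e5) = 03 d4; tag = H(05 c6 88 fa 5c 03 d4) = 0380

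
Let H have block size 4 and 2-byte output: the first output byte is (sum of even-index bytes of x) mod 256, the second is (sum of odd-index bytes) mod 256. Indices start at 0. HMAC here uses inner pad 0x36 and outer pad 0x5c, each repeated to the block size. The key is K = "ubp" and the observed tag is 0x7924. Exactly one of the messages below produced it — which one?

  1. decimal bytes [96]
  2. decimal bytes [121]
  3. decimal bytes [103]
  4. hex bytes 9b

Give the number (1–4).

Key "ubp" = 75 62 70 is 3 bytes ≤ B = 4; zero-pad to 4 bytes: K' = 75 62 70 00.
K' ⊕ ipad = 43 54 46 36; K' ⊕ opad = 29 3e 2c 5c.
m1: inner = H(43 54 46 36 60) = e9 8a; tag = H(29 3e 2c 5c e9 8a) = 3e24
m2: inner = H(43 54 46 36 79) = 02 8a; tag = H(29 3e 2c 5c 02 8a) = 5724
m3: inner = H(43 54 46 36 67) = f0 8a; tag = H(29 3e 2c 5c f0 8a) = 4524
m4: inner = H(43 54 46 36 9b) = 24 8a; tag = H(29 3e 2c 5c 24 8a) = 7924 ← matches

4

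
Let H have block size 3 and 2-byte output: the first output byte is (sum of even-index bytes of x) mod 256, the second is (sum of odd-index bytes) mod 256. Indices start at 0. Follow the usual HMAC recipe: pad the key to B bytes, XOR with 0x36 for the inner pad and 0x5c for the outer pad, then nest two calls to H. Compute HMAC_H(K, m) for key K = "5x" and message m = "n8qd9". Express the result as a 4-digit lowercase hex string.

Key "5x" = 35 78 is 2 bytes ≤ B = 3; zero-pad to 3 bytes: K' = 35 78 00.
K' ⊕ ipad = 03 4e 36.  K' ⊕ opad = 69 24 5c.
Inner input = (K'⊕ipad) ∥ m = 03 4e 36 ∥ 6e 38 71 64 39.
Inner hash: even-index sum = 213 mod 256 = 213; odd-index sum = 358 mod 256 = 102 → d5 66.
Outer input = (K'⊕opad) ∥ inner = 69 24 5c ∥ d5 66.
Outer hash (tag): even-index sum = 299 mod 256 = 43; odd-index sum = 249 mod 256 = 249 → 2b f9.

2bf9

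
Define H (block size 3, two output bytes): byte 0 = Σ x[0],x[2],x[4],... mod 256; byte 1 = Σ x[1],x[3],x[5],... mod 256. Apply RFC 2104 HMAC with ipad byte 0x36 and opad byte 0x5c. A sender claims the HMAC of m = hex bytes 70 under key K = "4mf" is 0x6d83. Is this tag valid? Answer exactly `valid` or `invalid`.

Key "4mf" = 34 6d 66 is exactly B = 3 bytes: K' = 34 6d 66.
K' ⊕ ipad = 02 5b 50; K' ⊕ opad = 68 31 3a.
Inner hash: even-index sum = 82 mod 256 = 82; odd-index sum = 203 mod 256 = 203 → 52 cb.
Outer hash (recomputed tag): even-index sum = 365 mod 256 = 109; odd-index sum = 131 mod 256 = 131 → 6d 83.
Recomputed tag = 6d83; claimed = 6d83 → match.

valid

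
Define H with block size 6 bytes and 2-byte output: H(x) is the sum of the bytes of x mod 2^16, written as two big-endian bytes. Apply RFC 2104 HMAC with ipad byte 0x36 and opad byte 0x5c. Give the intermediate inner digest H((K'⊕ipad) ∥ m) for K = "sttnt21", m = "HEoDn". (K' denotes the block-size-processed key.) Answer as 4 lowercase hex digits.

Key "sttnt21" = 73 74 74 6e 74 32 31 is 7 bytes > B = 6, so hash it first: H(key) = 02 a0, then zero-pad to 6 bytes: K' = 02 a0 00 00 00 00.
K' ⊕ ipad = 34 96 36 36 36 36.
Inner input = 34 96 36 36 36 36 ∥ 48 45 6f 44 6e.
Inner hash: sum = 52+150+54+54+54+54+72+69+111+68+110 = 848 → 03 50.

0350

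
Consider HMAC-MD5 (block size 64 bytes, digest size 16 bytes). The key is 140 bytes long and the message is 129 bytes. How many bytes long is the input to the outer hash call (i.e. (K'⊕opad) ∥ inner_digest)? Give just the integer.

80

Key is 140 > 64 bytes, so it is hashed to 16 bytes then zero-padded to 64: |K'| = 64.
Outer input = (K'⊕opad) ∥ H(inner) → 64 + 16 = 80 bytes.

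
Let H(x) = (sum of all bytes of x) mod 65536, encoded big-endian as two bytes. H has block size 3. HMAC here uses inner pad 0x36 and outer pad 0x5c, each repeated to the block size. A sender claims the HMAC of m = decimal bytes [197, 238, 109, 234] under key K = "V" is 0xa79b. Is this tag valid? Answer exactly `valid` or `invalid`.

Key "V" = 56 is 1 byte ≤ B = 3; zero-pad to 3 bytes: K' = 56 00 00.
K' ⊕ ipad = 60 36 36; K' ⊕ opad = 0a 5c 5c.
Inner hash: sum = 96+54+54+197+238+109+234 = 982 → 03 d6.
Outer hash (recomputed tag): sum = 10+92+92+3+214 = 411 → 01 9b.
Recomputed tag = 019b; claimed = a79b → mismatch.

invalid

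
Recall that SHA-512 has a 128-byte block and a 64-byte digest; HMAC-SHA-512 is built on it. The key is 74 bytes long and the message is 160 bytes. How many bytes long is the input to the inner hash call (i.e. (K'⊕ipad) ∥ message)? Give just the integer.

288

Key is 74 ≤ 128 bytes, zero-padded: |K'| = 128.
Inner input = (K'⊕ipad) ∥ m → 128 + 160 = 288 bytes.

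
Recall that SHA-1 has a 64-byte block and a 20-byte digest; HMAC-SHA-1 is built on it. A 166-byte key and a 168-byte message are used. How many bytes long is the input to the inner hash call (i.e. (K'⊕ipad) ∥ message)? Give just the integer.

Key is 166 > 64 bytes, so it is hashed to 20 bytes then zero-padded to 64: |K'| = 64.
Inner input = (K'⊕ipad) ∥ m → 64 + 168 = 232 bytes.

232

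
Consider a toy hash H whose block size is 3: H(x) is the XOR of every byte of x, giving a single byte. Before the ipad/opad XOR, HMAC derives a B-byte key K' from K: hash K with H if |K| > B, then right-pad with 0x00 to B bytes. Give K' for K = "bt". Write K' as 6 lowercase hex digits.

Key "bt" = 62 74 is 2 bytes ≤ B = 3; zero-pad to 3 bytes: K' = 62 74 00.

627400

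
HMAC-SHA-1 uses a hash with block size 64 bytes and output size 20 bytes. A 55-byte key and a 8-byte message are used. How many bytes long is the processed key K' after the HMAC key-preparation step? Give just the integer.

64

Key is 55 ≤ 64 bytes, zero-padded: |K'| = 64.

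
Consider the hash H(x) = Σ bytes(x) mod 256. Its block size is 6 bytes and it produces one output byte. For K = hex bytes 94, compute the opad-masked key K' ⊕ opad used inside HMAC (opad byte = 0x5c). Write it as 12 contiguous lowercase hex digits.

Key hex bytes 94 is 1 byte ≤ B = 6; zero-pad to 6 bytes: K' = 94 00 00 00 00 00.
XOR each byte with 0x5c: 94⊕5c=c8, 00⊕5c=5c, 00⊕5c=5c, 00⊕5c=5c, 00⊕5c=5c, 00⊕5c=5c.

c85c5c5c5c5c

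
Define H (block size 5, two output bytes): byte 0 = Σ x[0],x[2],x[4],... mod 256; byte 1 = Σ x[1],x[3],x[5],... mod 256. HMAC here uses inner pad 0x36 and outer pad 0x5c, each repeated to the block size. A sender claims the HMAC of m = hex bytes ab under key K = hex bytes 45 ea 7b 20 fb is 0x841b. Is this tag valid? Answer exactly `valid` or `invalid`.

invalid

Key hex bytes 45 ea 7b 20 fb is exactly B = 5 bytes: K' = 45 ea 7b 20 fb.
K' ⊕ ipad = 73 dc 4d 16 cd; K' ⊕ opad = 19 b6 27 7c a7.
Inner hash: even-index sum = 397 mod 256 = 141; odd-index sum = 413 mod 256 = 157 → 8d 9d.
Outer hash (recomputed tag): even-index sum = 388 mod 256 = 132; odd-index sum = 447 mod 256 = 191 → 84 bf.
Recomputed tag = 84bf; claimed = 841b → mismatch.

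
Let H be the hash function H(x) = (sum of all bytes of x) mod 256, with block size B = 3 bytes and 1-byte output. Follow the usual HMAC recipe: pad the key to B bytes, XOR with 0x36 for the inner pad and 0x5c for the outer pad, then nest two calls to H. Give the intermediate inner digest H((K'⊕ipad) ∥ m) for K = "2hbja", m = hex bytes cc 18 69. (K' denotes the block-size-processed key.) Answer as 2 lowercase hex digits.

Key "2hbja" = 32 68 62 6a 61 is 5 bytes > B = 3, so hash it first: H(key) = c7, then zero-pad to 3 bytes: K' = c7 00 00.
K' ⊕ ipad = f1 36 36.
Inner input = f1 36 36 ∥ cc 18 69.
Inner hash: sum = 241+54+54+204+24+105 = 682; mod 256 = 170 → aa.

aa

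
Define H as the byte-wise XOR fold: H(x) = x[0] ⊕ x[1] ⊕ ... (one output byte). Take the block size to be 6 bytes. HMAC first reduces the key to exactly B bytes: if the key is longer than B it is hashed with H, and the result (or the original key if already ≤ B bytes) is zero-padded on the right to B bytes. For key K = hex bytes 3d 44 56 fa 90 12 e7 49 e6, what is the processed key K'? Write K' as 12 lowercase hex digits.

|K| = 9 > B = 6, so first hash the key.
H(K): XOR 3d⊕44⊕56⊕fa⊕90⊕12⊕e7⊕49⊕e6 = 1f.
Zero-pad H(K) = 1f to 6 bytes: K' = 1f 00 00 00 00 00.

1f0000000000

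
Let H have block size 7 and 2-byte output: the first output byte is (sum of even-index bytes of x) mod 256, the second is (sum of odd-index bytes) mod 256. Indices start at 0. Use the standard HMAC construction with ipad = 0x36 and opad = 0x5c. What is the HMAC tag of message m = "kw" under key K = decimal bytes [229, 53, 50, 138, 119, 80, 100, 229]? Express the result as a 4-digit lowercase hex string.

5b3d

Key decimal bytes [229, 53, 50, 138, 119, 80, 100, 229] = e5 35 32 8a 77 50 64 e5 is 8 bytes > B = 7, so hash it first: H(key) = f2 f4, then zero-pad to 7 bytes: K' = f2 f4 00 00 00 00 00.
K' ⊕ ipad = c4 c2 36 36 36 36 36.  K' ⊕ opad = ae a8 5c 5c 5c 5c 5c.
Inner input = (K'⊕ipad) ∥ m = c4 c2 36 36 36 36 36 ∥ 6b 77.
Inner hash: even-index sum = 477 mod 256 = 221; odd-index sum = 409 mod 256 = 153 → dd 99.
Outer input = (K'⊕opad) ∥ inner = ae a8 5c 5c 5c 5c 5c ∥ dd 99.
Outer hash (tag): even-index sum = 603 mod 256 = 91; odd-index sum = 573 mod 256 = 61 → 5b 3d.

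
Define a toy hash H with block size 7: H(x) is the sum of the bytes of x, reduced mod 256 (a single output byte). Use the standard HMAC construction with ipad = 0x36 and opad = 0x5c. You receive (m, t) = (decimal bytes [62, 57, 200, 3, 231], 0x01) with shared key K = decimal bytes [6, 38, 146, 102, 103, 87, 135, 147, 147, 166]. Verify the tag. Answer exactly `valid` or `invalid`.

Key decimal bytes [6, 38, 146, 102, 103, 87, 135, 147, 147, 166] = 06 26 92 66 67 57 87 93 93 a6 is 10 bytes > B = 7, so hash it first: H(key) = 35, then zero-pad to 7 bytes: K' = 35 00 00 00 00 00 00.
K' ⊕ ipad = 03 36 36 36 36 36 36; K' ⊕ opad = 69 5c 5c 5c 5c 5c 5c.
Inner hash: sum = 3+54+54+54+54+54+54+62+57+200+3+231 = 880; mod 256 = 112 → 70.
Outer hash (recomputed tag): sum = 105+92+92+92+92+92+92+112 = 769; mod 256 = 1 → 01.
Recomputed tag = 01; claimed = 01 → match.

valid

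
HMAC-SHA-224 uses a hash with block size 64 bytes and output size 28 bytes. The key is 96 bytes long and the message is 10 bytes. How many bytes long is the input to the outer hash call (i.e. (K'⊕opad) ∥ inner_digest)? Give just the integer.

Key is 96 > 64 bytes, so it is hashed to 28 bytes then zero-padded to 64: |K'| = 64.
Outer input = (K'⊕opad) ∥ H(inner) → 64 + 28 = 92 bytes.

92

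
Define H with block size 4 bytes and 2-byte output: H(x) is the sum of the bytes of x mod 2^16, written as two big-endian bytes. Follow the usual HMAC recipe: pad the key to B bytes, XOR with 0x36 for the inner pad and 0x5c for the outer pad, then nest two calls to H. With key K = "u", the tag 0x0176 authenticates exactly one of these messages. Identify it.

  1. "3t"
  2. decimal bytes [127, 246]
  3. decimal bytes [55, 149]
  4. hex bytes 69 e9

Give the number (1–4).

4

Key "u" = 75 is 1 byte ≤ B = 4; zero-pad to 4 bytes: K' = 75 00 00 00.
K' ⊕ ipad = 43 36 36 36; K' ⊕ opad = 29 5c 5c 5c.
m1: inner = H(43 36 36 36 33 74) = 01 8c; tag = H(29 5c 5c 5c 01 8c) = 01ca
m2: inner = H(43 36 36 36 7f f6) = 02 5a; tag = H(29 5c 5c 5c 02 5a) = 0199
m3: inner = H(43 36 36 36 37 95) = 01 b1; tag = H(29 5c 5c 5c 01 b1) = 01ef
m4: inner = H(43 36 36 36 69 e9) = 02 37; tag = H(29 5c 5c 5c 02 37) = 0176 ← matches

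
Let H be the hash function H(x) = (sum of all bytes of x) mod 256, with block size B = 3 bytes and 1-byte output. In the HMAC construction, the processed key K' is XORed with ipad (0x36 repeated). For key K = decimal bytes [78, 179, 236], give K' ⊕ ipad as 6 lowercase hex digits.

Key decimal bytes [78, 179, 236] = 4e b3 ec is exactly B = 3 bytes: K' = 4e b3 ec.
XOR each byte with 0x36: 4e⊕36=78, b3⊕36=85, ec⊕36=da.

7885da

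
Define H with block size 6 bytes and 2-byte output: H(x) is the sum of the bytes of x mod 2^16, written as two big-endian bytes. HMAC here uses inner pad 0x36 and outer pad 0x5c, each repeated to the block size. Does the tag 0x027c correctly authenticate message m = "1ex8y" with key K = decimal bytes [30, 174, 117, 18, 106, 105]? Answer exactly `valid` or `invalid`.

Key decimal bytes [30, 174, 117, 18, 106, 105] = 1e ae 75 12 6a 69 is exactly B = 6 bytes: K' = 1e ae 75 12 6a 69.
K' ⊕ ipad = 28 98 43 24 5c 5f; K' ⊕ opad = 42 f2 29 4e 36 35.
Inner hash: sum = 40+152+67+36+92+95+49+101+120+56+121 = 929 → 03 a1.
Outer hash (recomputed tag): sum = 66+242+41+78+54+53+3+161 = 698 → 02 ba.
Recomputed tag = 02ba; claimed = 027c → mismatch.

invalid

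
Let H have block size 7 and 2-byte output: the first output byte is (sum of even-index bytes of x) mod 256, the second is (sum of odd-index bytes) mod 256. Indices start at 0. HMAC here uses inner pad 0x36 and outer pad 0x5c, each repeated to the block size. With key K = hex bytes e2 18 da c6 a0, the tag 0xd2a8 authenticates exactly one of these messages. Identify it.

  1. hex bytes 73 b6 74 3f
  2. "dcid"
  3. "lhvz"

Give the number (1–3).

3

Key hex bytes e2 18 da c6 a0 is 5 bytes ≤ B = 7; zero-pad to 7 bytes: K' = e2 18 da c6 a0 00 00.
K' ⊕ ipad = d4 2e ec f0 96 36 36; K' ⊕ opad = be 44 86 9a fc 5c 5c.
m1: inner = H(d4 2e ec f0 96 36 36 73 b6 74 3f) = 81 3b; tag = H(be 44 86 9a fc 5c 5c 81 3b) = d7bb
m2: inner = H(d4 2e ec f0 96 36 36 64 63 69 64) = 53 21; tag = H(be 44 86 9a fc 5c 5c 53 21) = bd8d
m3: inner = H(d4 2e ec f0 96 36 36 6c 68 76 7a) = 6e 36; tag = H(be 44 86 9a fc 5c 5c 6e 36) = d2a8 ← matches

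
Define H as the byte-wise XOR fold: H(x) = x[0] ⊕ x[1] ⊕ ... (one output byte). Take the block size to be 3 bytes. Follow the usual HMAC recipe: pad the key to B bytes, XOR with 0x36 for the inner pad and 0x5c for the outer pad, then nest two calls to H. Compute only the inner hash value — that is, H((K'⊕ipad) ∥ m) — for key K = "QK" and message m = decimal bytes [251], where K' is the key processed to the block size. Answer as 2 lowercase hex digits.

Key "QK" = 51 4b is 2 bytes ≤ B = 3; zero-pad to 3 bytes: K' = 51 4b 00.
K' ⊕ ipad = 67 7d 36.
Inner input = 67 7d 36 ∥ fb.
Inner hash: XOR 67⊕7d⊕36⊕fb = d7.

d7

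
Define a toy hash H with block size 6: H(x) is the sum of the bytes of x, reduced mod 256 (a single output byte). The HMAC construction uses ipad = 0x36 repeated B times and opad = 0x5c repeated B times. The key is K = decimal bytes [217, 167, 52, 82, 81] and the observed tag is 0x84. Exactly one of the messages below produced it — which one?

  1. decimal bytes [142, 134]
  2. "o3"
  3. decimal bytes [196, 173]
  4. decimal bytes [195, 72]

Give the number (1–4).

2

Key decimal bytes [217, 167, 52, 82, 81] = d9 a7 34 52 51 is 5 bytes ≤ B = 6; zero-pad to 6 bytes: K' = d9 a7 34 52 51 00.
K' ⊕ ipad = ef 91 02 64 67 36; K' ⊕ opad = 85 fb 68 0e 0d 5c.
m1: inner = H(ef 91 02 64 67 36 8e 86) = 97; tag = H(85 fb 68 0e 0d 5c 97) = f6
m2: inner = H(ef 91 02 64 67 36 6f 33) = 25; tag = H(85 fb 68 0e 0d 5c 25) = 84 ← matches
m3: inner = H(ef 91 02 64 67 36 c4 ad) = f4; tag = H(85 fb 68 0e 0d 5c f4) = 53
m4: inner = H(ef 91 02 64 67 36 c3 48) = 8e; tag = H(85 fb 68 0e 0d 5c 8e) = ed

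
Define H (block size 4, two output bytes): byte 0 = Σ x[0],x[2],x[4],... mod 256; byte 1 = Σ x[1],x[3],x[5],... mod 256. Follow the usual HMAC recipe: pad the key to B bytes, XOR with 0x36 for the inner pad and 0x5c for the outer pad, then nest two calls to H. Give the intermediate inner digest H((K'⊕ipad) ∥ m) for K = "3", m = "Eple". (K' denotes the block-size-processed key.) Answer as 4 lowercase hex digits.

ec41

Key "3" = 33 is 1 byte ≤ B = 4; zero-pad to 4 bytes: K' = 33 00 00 00.
K' ⊕ ipad = 05 36 36 36.
Inner input = 05 36 36 36 ∥ 45 70 6c 65.
Inner hash: even-index sum = 236 mod 256 = 236; odd-index sum = 321 mod 256 = 65 → ec 41.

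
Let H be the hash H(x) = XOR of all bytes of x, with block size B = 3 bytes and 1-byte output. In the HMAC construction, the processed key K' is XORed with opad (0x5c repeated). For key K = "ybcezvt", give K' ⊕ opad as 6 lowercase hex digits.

395c5c

Key "ybcezvt" = 79 62 63 65 7a 76 74 is 7 bytes > B = 3, so hash it first: H(key) = 65, then zero-pad to 3 bytes: K' = 65 00 00.
XOR each byte with 0x5c: 65⊕5c=39, 00⊕5c=5c, 00⊕5c=5c.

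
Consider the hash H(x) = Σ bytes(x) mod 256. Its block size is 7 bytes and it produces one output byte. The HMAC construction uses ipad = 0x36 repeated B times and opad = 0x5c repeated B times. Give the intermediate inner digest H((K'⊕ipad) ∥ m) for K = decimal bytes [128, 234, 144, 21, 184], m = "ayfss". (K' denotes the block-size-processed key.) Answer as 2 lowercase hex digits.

7b

Key decimal bytes [128, 234, 144, 21, 184] = 80 ea 90 15 b8 is 5 bytes ≤ B = 7; zero-pad to 7 bytes: K' = 80 ea 90 15 b8 00 00.
K' ⊕ ipad = b6 dc a6 23 8e 36 36.
Inner input = b6 dc a6 23 8e 36 36 ∥ 61 79 66 73 73.
Inner hash: sum = 182+220+166+35+142+54+54+97+121+102+115+115 = 1403; mod 256 = 123 → 7b.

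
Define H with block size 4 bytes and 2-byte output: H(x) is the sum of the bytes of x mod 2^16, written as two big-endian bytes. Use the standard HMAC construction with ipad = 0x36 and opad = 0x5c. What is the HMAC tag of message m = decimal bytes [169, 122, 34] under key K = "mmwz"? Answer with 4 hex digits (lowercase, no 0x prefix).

Key "mmwz" = 6d 6d 77 7a is exactly B = 4 bytes: K' = 6d 6d 77 7a.
K' ⊕ ipad = 5b 5b 41 4c.  K' ⊕ opad = 31 31 2b 26.
Inner input = (K'⊕ipad) ∥ m = 5b 5b 41 4c ∥ a9 7a 22.
Inner hash: sum = 91+91+65+76+169+122+34 = 648 → 02 88.
Outer input = (K'⊕opad) ∥ inner = 31 31 2b 26 ∥ 02 88.
Outer hash (tag): sum = 49+49+43+38+2+136 = 317 → 01 3d.

013d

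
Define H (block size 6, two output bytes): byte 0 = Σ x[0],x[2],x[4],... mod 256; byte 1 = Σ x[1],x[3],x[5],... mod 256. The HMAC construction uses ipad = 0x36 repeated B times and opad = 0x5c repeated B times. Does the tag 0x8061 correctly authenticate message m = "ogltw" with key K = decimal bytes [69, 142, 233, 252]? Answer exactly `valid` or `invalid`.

invalid

Key decimal bytes [69, 142, 233, 252] = 45 8e e9 fc is 4 bytes ≤ B = 6; zero-pad to 6 bytes: K' = 45 8e e9 fc 00 00.
K' ⊕ ipad = 73 b8 df ca 36 36; K' ⊕ opad = 19 d2 b5 a0 5c 5c.
Inner hash: even-index sum = 730 mod 256 = 218; odd-index sum = 659 mod 256 = 147 → da 93.
Outer hash (recomputed tag): even-index sum = 516 mod 256 = 4; odd-index sum = 609 mod 256 = 97 → 04 61.
Recomputed tag = 0461; claimed = 8061 → mismatch.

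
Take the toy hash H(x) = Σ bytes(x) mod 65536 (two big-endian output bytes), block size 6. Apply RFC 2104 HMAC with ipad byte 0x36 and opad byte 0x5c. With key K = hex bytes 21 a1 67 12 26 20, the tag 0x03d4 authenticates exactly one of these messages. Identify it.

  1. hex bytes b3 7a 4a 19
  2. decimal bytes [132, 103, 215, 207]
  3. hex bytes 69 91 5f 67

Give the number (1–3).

1

Key hex bytes 21 a1 67 12 26 20 is exactly B = 6 bytes: K' = 21 a1 67 12 26 20.
K' ⊕ ipad = 17 97 51 24 10 16; K' ⊕ opad = 7d fd 3b 4e 7a 7c.
m1: inner = H(17 97 51 24 10 16 b3 7a 4a 19) = 02 d9; tag = H(7d fd 3b 4e 7a 7c 02 d9) = 03d4 ← matches
m2: inner = H(17 97 51 24 10 16 84 67 d7 cf) = 03 da; tag = H(7d fd 3b 4e 7a 7c 03 da) = 03d6
m3: inner = H(17 97 51 24 10 16 69 91 5f 67) = 03 09; tag = H(7d fd 3b 4e 7a 7c 03 09) = 0305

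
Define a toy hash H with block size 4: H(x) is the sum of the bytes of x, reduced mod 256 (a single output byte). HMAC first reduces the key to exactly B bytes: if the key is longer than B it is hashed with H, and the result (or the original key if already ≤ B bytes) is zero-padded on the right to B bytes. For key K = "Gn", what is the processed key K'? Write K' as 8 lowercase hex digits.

Key "Gn" = 47 6e is 2 bytes ≤ B = 4; zero-pad to 4 bytes: K' = 47 6e 00 00.

476e0000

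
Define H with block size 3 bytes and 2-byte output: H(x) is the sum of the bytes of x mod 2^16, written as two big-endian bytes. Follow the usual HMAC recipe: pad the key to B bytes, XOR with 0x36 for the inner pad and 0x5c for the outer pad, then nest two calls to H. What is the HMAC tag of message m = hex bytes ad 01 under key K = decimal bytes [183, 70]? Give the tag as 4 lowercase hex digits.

Key decimal bytes [183, 70] = b7 46 is 2 bytes ≤ B = 3; zero-pad to 3 bytes: K' = b7 46 00.
K' ⊕ ipad = 81 70 36.  K' ⊕ opad = eb 1a 5c.
Inner input = (K'⊕ipad) ∥ m = 81 70 36 ∥ ad 01.
Inner hash: sum = 129+112+54+173+1 = 469 → 01 d5.
Outer input = (K'⊕opad) ∥ inner = eb 1a 5c ∥ 01 d5.
Outer hash (tag): sum = 235+26+92+1+213 = 567 → 02 37.

0237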